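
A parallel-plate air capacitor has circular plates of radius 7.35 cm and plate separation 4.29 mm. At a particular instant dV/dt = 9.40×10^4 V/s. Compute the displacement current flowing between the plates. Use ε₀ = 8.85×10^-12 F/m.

3.29×10^-6 A

The field between the plates is E = V/d, so dE/dt = (9.40×10^4)/(4.29×10^-3 m) = 2.191×10^7 V/(m·s).
I_d = ε₀ A (dE/dt) = (8.85×10^-12)(0.01697)(2.191×10^7) = 3.29×10^-6 A.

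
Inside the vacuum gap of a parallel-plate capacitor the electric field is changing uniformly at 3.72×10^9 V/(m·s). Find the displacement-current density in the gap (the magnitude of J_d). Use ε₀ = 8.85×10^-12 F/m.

0.0329 A/m²

J_d = ε₀ dE/dt = (8.85×10^-12)(3.72×10^9) = 0.0329 A/m².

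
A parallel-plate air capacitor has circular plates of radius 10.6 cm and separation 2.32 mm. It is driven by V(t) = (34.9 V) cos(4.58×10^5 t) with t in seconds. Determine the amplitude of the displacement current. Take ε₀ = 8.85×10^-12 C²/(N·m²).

C = ε₀A/d = (8.85×10^-12)(0.03530)/(2.32×10^-3) = 1.347×10^-10 F; ω = 4.58×10^5 rad/s.
I_d = C dV/dt, so |I_d|_max = C V₀ ω = (1.347×10^-10)(34.9)(4.58×10^5) = 2.15×10^-3 A.

2.15×10^-3 A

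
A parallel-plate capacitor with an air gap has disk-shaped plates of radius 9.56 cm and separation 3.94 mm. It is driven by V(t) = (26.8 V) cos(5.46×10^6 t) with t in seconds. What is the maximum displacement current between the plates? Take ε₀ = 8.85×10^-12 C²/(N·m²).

(dE/dt)_max = V₀ω/d = 3.714×10^10 V/(m·s); ω = 5.46×10^6 rad/s.
I_d,max = ε₀ A (dE/dt)_max = (8.85×10^-12)(0.02871)(3.714×10^10) = 9.44×10^-3 A.

9.44×10^-3 A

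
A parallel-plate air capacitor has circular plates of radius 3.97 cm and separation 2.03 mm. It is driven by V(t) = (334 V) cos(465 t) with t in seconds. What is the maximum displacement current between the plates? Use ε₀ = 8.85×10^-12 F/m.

C = ε₀A/d = (8.85×10^-12)(4.951×10^-3)/(2.03×10^-3) = 2.158×10^-11 F; ω = 465 rad/s.
I_d = C dV/dt, so |I_d|_max = C V₀ ω = (2.158×10^-11)(334)(465) = 3.35×10^-6 A.

3.35×10^-6 A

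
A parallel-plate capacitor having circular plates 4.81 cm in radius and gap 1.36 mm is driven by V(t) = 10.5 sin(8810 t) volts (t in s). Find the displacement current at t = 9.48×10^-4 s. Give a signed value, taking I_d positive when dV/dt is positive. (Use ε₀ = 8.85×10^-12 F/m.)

-2.09×10^-6 A

dE/dt = (V₀ω/d)·cos(ωt) with ωt = 8.35188 rad: (10.5)(8810)(-0.4776)/(1.36×10^-3) = -3.249×10^7 V/(m·s).
I_d = ε₀ A dE/dt = (8.85×10^-12)(7.268×10^-3)(-3.249×10^7) = -2.09×10^-6 A.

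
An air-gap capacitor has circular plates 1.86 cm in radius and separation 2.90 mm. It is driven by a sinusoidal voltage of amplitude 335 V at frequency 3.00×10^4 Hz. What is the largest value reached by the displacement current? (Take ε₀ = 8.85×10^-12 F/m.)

C = ε₀A/d = (8.85×10^-12)(1.087×10^-3)/(2.90×10^-3) = 3.317×10^-12 F; ω = 2πf = 1.885×10^5 rad/s.
I_d = C dV/dt, so |I_d|_max = C V₀ ω = (3.317×10^-12)(335)(1.885×10^5) = 2.09×10^-4 A.

2.09×10^-4 A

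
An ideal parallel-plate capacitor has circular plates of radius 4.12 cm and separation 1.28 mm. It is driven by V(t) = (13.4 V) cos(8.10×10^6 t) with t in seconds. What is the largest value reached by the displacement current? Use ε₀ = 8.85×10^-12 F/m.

4.00×10^-3 A

C = ε₀A/d = (8.85×10^-12)(5.333×10^-3)/(1.28×10^-3) = 3.687×10^-11 F; ω = 8.10×10^6 rad/s.
I_d = C dV/dt, so |I_d|_max = C V₀ ω = (3.687×10^-11)(13.4)(8.10×10^6) = 4.00×10^-3 A.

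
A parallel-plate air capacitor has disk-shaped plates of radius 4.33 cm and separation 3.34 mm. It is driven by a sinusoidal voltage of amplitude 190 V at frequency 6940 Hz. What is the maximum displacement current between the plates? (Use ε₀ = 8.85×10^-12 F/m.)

1.29×10^-4 A

(dE/dt)_max = V₀ω/d = 2.481×10^9 V/(m·s); ω = 2πf = 4.361×10^4 rad/s.
I_d,max = ε₀ A (dE/dt)_max = (8.85×10^-12)(5.890×10^-3)(2.481×10^9) = 1.29×10^-4 A.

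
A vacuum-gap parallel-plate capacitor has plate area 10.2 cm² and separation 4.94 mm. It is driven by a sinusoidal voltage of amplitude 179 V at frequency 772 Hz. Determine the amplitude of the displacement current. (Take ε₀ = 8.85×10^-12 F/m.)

1.59×10^-6 A

The displacement current equals the conduction current C dV/dt, which peaks at C V₀ ω.
With C = ε₀A/d = (8.85×10^-12)(1.02×10^-3)/(4.94×10^-3) = 1.827×10^-12 F and ω = 2πf = 4851 rad/s, I_d,max = (1.827×10^-12)(179)(4851) = 1.59×10^-6 A.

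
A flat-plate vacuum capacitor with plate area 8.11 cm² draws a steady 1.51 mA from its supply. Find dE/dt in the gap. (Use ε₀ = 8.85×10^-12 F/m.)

2.10×10^11 V/(m·s)

By continuity, I_d in the gap equals the 1.51 mA flowing in the wire.
Then dE/dt = I_d/(ε₀A) = 2.10×10^11 V/(m·s).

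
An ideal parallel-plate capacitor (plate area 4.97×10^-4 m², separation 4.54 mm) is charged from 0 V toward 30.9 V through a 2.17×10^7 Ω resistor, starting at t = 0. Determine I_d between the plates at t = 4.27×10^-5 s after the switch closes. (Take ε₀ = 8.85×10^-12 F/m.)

C = ε₀A/d = (8.85×10^-12)(4.97×10^-4)/(4.54×10^-3) = 9.688×10^-13 F and τ = RC = 2.102×10^-5 s. I_d in the gap equals the RC charging current.
I_d(t) = (V₀/R) e^(−t/τ) = 1.424×10^-6 · e^(−2.031) = 1.87×10^-7 A.

1.87×10^-7 A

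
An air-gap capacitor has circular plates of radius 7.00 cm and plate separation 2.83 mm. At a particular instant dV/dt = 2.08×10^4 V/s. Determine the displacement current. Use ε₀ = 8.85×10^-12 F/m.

1.00×10^-6 A

The field between the plates is E = V/d, so dE/dt = (2.08×10^4)/(2.83×10^-3 m) = 7.350×10^6 V/(m·s).
I_d = ε₀ A (dE/dt) = (8.85×10^-12)(0.01539)(7.350×10^6) = 1.00×10^-6 A.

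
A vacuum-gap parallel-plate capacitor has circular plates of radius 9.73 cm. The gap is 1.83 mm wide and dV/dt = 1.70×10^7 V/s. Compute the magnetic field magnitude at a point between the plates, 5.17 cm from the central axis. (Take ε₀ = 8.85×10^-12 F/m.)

I_d = C dV/dt with C = ε₀πR²/d = 1.438×10^-10 F, so I_d = (1.438×10^-10)(1.70×10^7) = 2.445×10^-3 A.
For r < R the Ampère–Maxwell law gives B(2πr) = μ₀ I_d (r²/R²), so B = μ₀ I_d r/(2πR²) = (4π×10^-7)(2.445×10^-3)(0.0517)/(2π·0.0973²) = 2.67×10^-9 T.

2.67×10^-9 T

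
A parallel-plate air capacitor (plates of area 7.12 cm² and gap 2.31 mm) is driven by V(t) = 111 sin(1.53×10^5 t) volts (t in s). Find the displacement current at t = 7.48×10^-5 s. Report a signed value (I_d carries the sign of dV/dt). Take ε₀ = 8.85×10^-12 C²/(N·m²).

2.01×10^-5 A

dE/dt = (V₀ω/d)·cos(ωt) with ωt = 11.4444 rad: (111)(1.53×10^5)(0.4339)/(2.31×10^-3) = 3.190×10^9 V/(m·s).
I_d = ε₀ A dE/dt = (8.85×10^-12)(7.12×10^-4)(3.190×10^9) = 2.01×10^-5 A.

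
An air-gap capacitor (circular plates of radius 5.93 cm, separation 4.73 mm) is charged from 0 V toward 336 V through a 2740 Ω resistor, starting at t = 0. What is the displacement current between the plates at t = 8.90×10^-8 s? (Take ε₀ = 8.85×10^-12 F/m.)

0.0255 A

C = ε₀A/d = (8.85×10^-12)(0.01105)/(4.73×10^-3) = 2.067×10^-11 F and τ = RC = 5.664×10^-8 s. I_d in the gap equals the RC charging current.
I_d(t) = (V₀/R) e^(−t/τ) = 0.1226 · e^(−1.571) = 0.0255 A.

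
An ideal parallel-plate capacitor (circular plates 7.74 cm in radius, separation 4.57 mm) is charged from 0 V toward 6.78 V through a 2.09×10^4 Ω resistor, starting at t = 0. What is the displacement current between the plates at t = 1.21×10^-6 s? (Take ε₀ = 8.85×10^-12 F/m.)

C = ε₀A/d = (8.85×10^-12)(0.01882)/(4.57×10^-3) = 3.645×10^-11 F, so τ = RC = 7.618×10^-7 s.
The conduction current is I(t) = (V₀/R) e^(−t/τ), and the displacement current between the plates equals it.
t/τ = 1.588; I_d = (6.78/2.09×10^4) · e^(−1.588) = (3.244×10^-4)(0.2043) = 6.63×10^-5 A.

6.63×10^-5 A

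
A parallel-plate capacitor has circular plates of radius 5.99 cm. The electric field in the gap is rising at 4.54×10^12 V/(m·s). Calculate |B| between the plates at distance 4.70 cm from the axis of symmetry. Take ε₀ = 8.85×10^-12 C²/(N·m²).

Through the whole plate area (πR² = 0.01127 m²), I_d = ε₀ πR² dE/dt = 0.4528 A.
An Ampèrian loop of radius r encloses a fraction (r/R)² of I_d. Then B·2πr = μ₀ I_d (r/R)², giving B = μ₀ I_d r/(2πR²) = 1.19×10^-6 T.

1.19×10^-6 T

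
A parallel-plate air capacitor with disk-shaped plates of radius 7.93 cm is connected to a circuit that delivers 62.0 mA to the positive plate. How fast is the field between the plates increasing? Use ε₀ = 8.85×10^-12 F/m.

The displacement current between the plates equals the conduction current, I_d = 62.0 mA.
Since I_d = ε₀ A dE/dt, dE/dt = I_d/(ε₀A) = (0.0620)/((8.85×10^-12)(0.01976)) = 3.55×10^11 V/(m·s).

3.55×10^11 V/(m·s)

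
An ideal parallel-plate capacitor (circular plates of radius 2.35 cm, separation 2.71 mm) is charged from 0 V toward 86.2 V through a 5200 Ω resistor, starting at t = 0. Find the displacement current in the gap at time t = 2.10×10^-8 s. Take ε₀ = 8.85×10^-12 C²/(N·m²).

C = ε₀A/d = (8.85×10^-12)(1.735×10^-3)/(2.71×10^-3) = 5.666×10^-12 F, so τ = RC = 2.946×10^-8 s.
The conduction current is I(t) = (V₀/R) e^(−t/τ), and the displacement current between the plates equals it.
t/τ = 0.7128; I_d = (86.2/5200) · e^(−0.7128) = (0.01658)(0.4903) = 8.13×10^-3 A.

8.13×10^-3 A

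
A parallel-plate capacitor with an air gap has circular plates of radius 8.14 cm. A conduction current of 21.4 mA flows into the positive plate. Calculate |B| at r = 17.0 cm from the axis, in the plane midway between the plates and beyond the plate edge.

Between the plates the displacement current equals the wire current: I_d = 21.4 mA = 0.0214 A.
For r ≥ R the full I_d is enclosed: B = μ₀ I_d/(2πr) = (4π×10^-7)(0.0214)/(2π·0.170) = 2.52×10^-8 T.

2.52×10^-8 T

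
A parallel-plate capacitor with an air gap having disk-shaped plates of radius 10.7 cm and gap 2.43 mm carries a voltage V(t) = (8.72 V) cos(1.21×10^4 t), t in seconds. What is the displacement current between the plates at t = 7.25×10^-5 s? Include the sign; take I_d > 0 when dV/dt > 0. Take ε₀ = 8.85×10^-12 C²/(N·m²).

dE/dt = (V₀ω/d)·−sin(ωt) with ωt = 0.87725 rad: (8.72)(1.21×10^4)(-0.7690)/(2.43×10^-3) = -3.339×10^7 V/(m·s).
I_d = ε₀ A dE/dt = (8.85×10^-12)(0.03597)(-3.339×10^7) = -1.06×10^-5 A.

-1.06×10^-5 A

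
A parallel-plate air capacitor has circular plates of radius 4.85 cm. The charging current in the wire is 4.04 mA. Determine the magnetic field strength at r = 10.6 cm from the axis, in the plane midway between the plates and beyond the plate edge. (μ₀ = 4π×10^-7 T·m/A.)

No conduction current crosses the gap, so I_d there equals the 4.04×10^-3 A in the leads.
For r ≥ R the full I_d is enclosed: B = μ₀ I_d/(2πr) = (4π×10^-7)(4.04×10^-3)/(2π·0.106) = 7.62×10^-9 T.

7.62×10^-9 T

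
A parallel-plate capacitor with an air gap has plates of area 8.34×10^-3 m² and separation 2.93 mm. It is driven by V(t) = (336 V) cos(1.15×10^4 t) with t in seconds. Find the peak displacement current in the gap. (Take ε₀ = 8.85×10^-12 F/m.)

The displacement current equals the conduction current C dV/dt, which peaks at C V₀ ω.
With C = ε₀A/d = (8.85×10^-12)(8.34×10^-3)/(2.93×10^-3) = 2.519×10^-11 F and ω = 1.15×10^4 rad/s, I_d,max = (2.519×10^-11)(336)(1.15×10^4) = 9.73×10^-5 A.

9.73×10^-5 A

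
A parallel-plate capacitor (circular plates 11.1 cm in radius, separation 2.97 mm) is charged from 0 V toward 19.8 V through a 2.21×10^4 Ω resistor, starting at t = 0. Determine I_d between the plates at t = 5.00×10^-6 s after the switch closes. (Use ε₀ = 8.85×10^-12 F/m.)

With C = ε₀A/d = (8.85×10^-12)(0.03871)/(2.97×10^-3) = 1.153×10^-10 F, the time constant is τ = RC = 2.548×10^-6 s, so t/τ = 1.962 and e^(−t/τ) = 0.1406.
I_d = I_cond = (V₀/R) e^(−t/τ) = (8.959×10^-4)(0.1406) = 1.26×10^-4 A.

1.26×10^-4 A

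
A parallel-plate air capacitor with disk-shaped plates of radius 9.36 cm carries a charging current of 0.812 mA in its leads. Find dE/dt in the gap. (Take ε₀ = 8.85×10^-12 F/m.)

By continuity, I_d in the gap equals the 0.812 mA flowing in the wire.
Then dE/dt = I_d/(ε₀A) = 3.33×10^9 V/(m·s).

3.33×10^9 V/(m·s)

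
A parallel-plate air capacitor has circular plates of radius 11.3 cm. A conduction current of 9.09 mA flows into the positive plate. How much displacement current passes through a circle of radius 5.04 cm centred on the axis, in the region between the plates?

Between the plates the displacement current equals the wire current: I_d = 9.09 mA = 9.09×10^-3 A.
Through an area πr² the displacement current is I_d·(πr²/πR²) = I_d (r/R)² = 1.81×10^-3 A.

1.81×10^-3 A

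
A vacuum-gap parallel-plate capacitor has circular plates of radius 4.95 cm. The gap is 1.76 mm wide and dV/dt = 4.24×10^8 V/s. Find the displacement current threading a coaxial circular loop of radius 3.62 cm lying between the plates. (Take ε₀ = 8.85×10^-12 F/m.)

dE/dt = (dV/dt)/d = 2.409×10^11 V/(m·s); I_d = ε₀(πR²)(dE/dt) = (8.85×10^-12)(7.698×10^-3)(2.409×10^11) = 0.01641 A.
Since J_d is uniform, the enclosed fraction is (r/R)² = 0.5348, giving I_d,enc = 8.78×10^-3 A.

8.78×10^-3 A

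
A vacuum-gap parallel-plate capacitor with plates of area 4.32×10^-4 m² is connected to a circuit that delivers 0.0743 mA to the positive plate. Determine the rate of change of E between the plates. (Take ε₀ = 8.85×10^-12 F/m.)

By continuity, I_d in the gap equals the 0.0743 mA flowing in the wire.
Then dE/dt = I_d/(ε₀A) = 1.94×10^10 V/(m·s).

1.94×10^10 V/(m·s)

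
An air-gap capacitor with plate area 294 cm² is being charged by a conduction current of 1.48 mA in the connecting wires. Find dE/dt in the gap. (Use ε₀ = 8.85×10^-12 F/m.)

By continuity, I_d in the gap equals the 1.48 mA flowing in the wire.
Then dE/dt = I_d/(ε₀A) = 5.69×10^9 V/(m·s).

5.69×10^9 V/(m·s)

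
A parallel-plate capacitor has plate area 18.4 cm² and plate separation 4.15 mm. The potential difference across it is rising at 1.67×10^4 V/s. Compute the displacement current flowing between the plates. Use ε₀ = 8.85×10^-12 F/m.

The displacement current equals the charging current C dV/dt. With C = ε₀A/d = (8.85×10^-12)(1.84×10^-3)/(4.15×10^-3) = 3.924×10^-12 F, I_d = (3.924×10^-12)(1.67×10^4) = 6.55×10^-8 A.

6.55×10^-8 A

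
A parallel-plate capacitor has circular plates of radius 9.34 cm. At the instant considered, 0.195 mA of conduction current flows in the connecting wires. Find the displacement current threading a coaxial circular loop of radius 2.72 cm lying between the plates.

1.65×10^-5 A

Between the plates the displacement current equals the wire current: I_d = 0.195 mA = 1.95×10^-4 A.
Through an area πr² the displacement current is I_d·(πr²/πR²) = I_d (r/R)² = 1.65×10^-5 A.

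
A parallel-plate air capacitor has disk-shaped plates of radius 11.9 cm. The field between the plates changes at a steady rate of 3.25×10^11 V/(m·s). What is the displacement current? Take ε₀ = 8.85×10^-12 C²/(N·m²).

0.128 A

With a uniform field, Φ_E = EA, so I_d = ε₀ A dE/dt = 0.128 A.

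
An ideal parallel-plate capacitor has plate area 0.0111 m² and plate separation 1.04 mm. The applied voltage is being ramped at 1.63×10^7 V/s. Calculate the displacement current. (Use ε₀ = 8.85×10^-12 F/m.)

E = V/d so dE/dt = (dV/dt)/d = 1.567×10^10 V/(m·s), and I_d = ε₀ A dE/dt = (8.85×10^-12)(0.0111)(1.567×10^10) = 1.54×10^-3 A.

1.54×10^-3 A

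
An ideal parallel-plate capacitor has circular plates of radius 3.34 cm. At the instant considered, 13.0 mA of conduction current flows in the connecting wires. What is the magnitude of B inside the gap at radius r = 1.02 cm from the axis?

Between the plates the displacement current equals the wire current: I_d = 13.0 mA = 0.0130 A.
∮B·dl = μ₀ I_d,enc with I_d,enc = I_d r²/R² = 1.212×10^-3 A; so B = μ₀ I_d,enc/(2πr) = 2.38×10^-8 T.

2.38×10^-8 T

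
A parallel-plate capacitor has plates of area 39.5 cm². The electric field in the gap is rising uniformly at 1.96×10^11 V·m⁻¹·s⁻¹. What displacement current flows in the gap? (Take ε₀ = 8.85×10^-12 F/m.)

6.85×10^-3 A

I_d = ε₀ A (dE/dt) = (8.85×10^-12)(3.95×10^-3 m²)(1.96×10^11) = 6.85×10^-3 A.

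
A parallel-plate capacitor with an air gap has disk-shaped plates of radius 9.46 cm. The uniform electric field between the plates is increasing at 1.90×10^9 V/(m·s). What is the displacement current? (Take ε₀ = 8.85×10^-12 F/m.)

With a uniform field, Φ_E = EA, so I_d = ε₀ A dE/dt = 4.73×10^-4 A.

4.73×10^-4 A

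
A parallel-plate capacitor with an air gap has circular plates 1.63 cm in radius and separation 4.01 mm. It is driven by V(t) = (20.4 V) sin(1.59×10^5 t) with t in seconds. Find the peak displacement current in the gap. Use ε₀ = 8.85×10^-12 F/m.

5.98×10^-6 A

(dE/dt)_max = V₀ω/d = 8.089×10^8 V/(m·s); ω = 1.59×10^5 rad/s.
I_d,max = ε₀ A (dE/dt)_max = (8.85×10^-12)(8.347×10^-4)(8.089×10^8) = 5.98×10^-6 A.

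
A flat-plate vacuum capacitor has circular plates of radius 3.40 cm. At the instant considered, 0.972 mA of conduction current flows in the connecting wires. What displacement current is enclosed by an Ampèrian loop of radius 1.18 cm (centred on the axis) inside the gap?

1.17×10^-4 A

No conduction current crosses the gap, so I_d there equals the 9.72×10^-4 A in the leads.
Through an area πr² the displacement current is I_d·(πr²/πR²) = I_d (r/R)² = 1.17×10^-4 A.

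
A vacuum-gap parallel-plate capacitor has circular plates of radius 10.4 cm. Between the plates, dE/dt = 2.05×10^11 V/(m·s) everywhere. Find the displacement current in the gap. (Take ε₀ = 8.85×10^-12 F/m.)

The displacement current is ε₀ times dΦ_E/dt = ε₀ A dE/dt = (8.85×10^-12)(0.03398)(2.05×10^11) = 0.0616 A.

0.0616 A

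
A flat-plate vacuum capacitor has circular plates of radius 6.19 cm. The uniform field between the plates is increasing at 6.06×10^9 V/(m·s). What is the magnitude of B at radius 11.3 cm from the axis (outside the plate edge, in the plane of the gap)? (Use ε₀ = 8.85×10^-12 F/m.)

1.14×10^-9 T

Total displacement current: I_d = ε₀(πR²)(dE/dt) = (8.85×10^-12)(0.01204)(6.06×10^9) = 6.457×10^-4 A.
For r ≥ R the full I_d is enclosed: B = μ₀ I_d/(2πr) = (4π×10^-7)(6.457×10^-4)/(2π·0.113) = 1.14×10^-9 T.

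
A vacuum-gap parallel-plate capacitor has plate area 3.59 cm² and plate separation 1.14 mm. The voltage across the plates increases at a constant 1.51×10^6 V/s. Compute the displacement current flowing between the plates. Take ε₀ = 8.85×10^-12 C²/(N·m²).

E = V/d so dE/dt = (dV/dt)/d = 1.325×10^9 V/(m·s), and I_d = ε₀ A dE/dt = (8.85×10^-12)(3.59×10^-4)(1.325×10^9) = 4.21×10^-6 A.

4.21×10^-6 A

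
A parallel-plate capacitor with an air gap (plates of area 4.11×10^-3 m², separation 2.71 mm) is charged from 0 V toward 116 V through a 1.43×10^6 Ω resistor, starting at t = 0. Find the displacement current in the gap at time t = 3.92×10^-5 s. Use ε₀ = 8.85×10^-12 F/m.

C = ε₀A/d = (8.85×10^-12)(4.11×10^-3)/(2.71×10^-3) = 1.342×10^-11 F, so τ = RC = 1.919×10^-5 s.
The conduction current is I(t) = (V₀/R) e^(−t/τ), and the displacement current between the plates equals it.
t/τ = 2.043; I_d = (116/1.43×10^6) · e^(−2.043) = (8.112×10^-5)(0.1296) = 1.05×10^-5 A.

1.05×10^-5 A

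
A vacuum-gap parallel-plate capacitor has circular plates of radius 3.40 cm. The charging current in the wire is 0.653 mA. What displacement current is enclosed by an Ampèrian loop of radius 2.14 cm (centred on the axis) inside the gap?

2.59×10^-4 A

By continuity the displacement current in the gap matches the conduction current: I_d = 6.53×10^-4 A.
The field is uniform, so I_d,enc = I_d (r/R)² = (6.53×10^-4)(2.14/3.40)² = 2.59×10^-4 A.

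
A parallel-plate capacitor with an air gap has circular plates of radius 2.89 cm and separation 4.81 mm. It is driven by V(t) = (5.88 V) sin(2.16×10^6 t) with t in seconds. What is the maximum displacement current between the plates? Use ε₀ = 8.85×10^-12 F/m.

6.13×10^-5 A

The displacement current equals the conduction current C dV/dt, which peaks at C V₀ ω.
With C = ε₀A/d = (8.85×10^-12)(2.624×10^-3)/(4.81×10^-3) = 4.828×10^-12 F and ω = 2.16×10^6 rad/s, I_d,max = (4.828×10^-12)(5.88)(2.16×10^6) = 6.13×10^-5 A.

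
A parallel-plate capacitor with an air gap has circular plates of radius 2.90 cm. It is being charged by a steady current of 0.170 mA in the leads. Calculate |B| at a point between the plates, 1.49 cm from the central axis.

6.02×10^-10 T

By continuity the displacement current in the gap matches the conduction current: I_d = 1.70×10^-4 A.
For r < R the Ampère–Maxwell law gives B(2πr) = μ₀ I_d (r²/R²), so B = μ₀ I_d r/(2πR²) = (4π×10^-7)(1.70×10^-4)(0.0149)/(2π·0.0290²) = 6.02×10^-10 T.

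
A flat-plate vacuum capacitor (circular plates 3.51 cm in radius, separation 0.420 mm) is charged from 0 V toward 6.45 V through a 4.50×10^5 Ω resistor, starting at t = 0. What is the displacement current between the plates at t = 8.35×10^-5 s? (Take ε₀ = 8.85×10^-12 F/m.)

1.47×10^-6 A

C = ε₀A/d = (8.85×10^-12)(3.870×10^-3)/(4.20×10^-4) = 8.155×10^-11 F, so τ = RC = 3.670×10^-5 s.
The conduction current is I(t) = (V₀/R) e^(−t/τ), and the displacement current between the plates equals it.
t/τ = 2.275; I_d = (6.45/4.50×10^5) · e^(−2.275) = (1.433×10^-5)(0.1028) = 1.47×10^-6 A.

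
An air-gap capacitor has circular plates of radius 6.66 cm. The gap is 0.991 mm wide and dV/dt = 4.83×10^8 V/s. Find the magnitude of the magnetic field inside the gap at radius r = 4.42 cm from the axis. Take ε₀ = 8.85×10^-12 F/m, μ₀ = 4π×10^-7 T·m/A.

I_d = C dV/dt with C = ε₀πR²/d = 1.244×10^-10 F, so I_d = (1.244×10^-10)(4.83×10^8) = 0.06009 A.
∮B·dl = μ₀ I_d,enc with I_d,enc = I_d r²/R² = 0.02647 A; so B = μ₀ I_d,enc/(2πr) = 1.20×10^-7 T.

1.20×10^-7 T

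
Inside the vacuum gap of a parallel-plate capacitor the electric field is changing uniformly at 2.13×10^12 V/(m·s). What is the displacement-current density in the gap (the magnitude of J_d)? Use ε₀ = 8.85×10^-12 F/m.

The displacement-current density is ε₀ ∂E/∂t = (8.85×10^-12)(2.13×10^12) = 18.9 A/m².

18.9 A/m²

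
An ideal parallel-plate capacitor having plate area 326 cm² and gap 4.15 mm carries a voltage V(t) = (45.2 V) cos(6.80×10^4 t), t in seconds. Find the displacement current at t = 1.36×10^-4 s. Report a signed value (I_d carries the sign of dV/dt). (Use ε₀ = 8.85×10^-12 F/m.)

-3.76×10^-5 A

C = ε₀A/d = (8.85×10^-12)(0.0326)/(4.15×10^-3) = 6.952×10^-11 F. dV/dt = V₀ω·−sin(ωt); at ωt = 9.248 rad this factor is -0.1759.
I_d = C dV/dt = (6.952×10^-11)(45.2)(6.80×10^4)(-0.1759) = -3.76×10^-5 A.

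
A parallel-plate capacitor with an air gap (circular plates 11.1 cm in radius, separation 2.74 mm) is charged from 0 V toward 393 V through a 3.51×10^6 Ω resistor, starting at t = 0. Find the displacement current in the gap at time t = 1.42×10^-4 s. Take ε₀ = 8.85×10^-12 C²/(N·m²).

8.10×10^-5 A

C = ε₀A/d = (8.85×10^-12)(0.03871)/(2.74×10^-3) = 1.250×10^-10 F, so τ = RC = 4.388×10^-4 s.
The conduction current is I(t) = (V₀/R) e^(−t/τ), and the displacement current between the plates equals it.
t/τ = 0.3236; I_d = (393/3.51×10^6) · e^(−0.3236) = (1.120×10^-4)(0.7235) = 8.10×10^-5 A.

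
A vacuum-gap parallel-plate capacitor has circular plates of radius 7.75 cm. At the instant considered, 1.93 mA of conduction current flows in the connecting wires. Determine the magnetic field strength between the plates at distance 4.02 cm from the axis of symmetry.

No conduction current crosses the gap, so I_d there equals the 1.93×10^-3 A in the leads.
For r < R the Ampère–Maxwell law gives B(2πr) = μ₀ I_d (r²/R²), so B = μ₀ I_d r/(2πR²) = (4π×10^-7)(1.93×10^-3)(0.0402)/(2π·0.0775²) = 2.58×10^-9 T.

2.58×10^-9 T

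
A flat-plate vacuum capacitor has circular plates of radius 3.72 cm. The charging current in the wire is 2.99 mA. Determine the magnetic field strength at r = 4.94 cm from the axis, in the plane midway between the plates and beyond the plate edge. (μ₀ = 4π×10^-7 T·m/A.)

By continuity the displacement current in the gap matches the conduction current: I_d = 2.99×10^-3 A.
With r > R the enclosed displacement current is the full I_d; B = μ₀ I_d / (2πr) = 1.21×10^-8 T.

1.21×10^-8 T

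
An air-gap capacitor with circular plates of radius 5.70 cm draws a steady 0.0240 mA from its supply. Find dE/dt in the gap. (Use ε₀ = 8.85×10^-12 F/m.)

2.66×10^8 V/(m·s)

The displacement current between the plates equals the conduction current, I_d = 0.0240 mA.
Then dE/dt = I_d/(ε₀A) = 2.66×10^8 V/(m·s).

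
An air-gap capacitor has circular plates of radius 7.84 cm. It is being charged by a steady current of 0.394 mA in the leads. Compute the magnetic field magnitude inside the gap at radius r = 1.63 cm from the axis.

Between the plates the displacement current equals the wire current: I_d = 0.394 mA = 3.94×10^-4 A.
∮B·dl = μ₀ I_d,enc with I_d,enc = I_d r²/R² = 1.703×10^-5 A; so B = μ₀ I_d,enc/(2πr) = 2.09×10^-10 T.

2.09×10^-10 T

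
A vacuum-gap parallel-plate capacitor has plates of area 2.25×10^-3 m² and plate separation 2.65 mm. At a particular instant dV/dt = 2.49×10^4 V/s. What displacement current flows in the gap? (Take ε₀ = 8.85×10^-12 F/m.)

The field between the plates is E = V/d, so dE/dt = (2.49×10^4)/(2.65×10^-3 m) = 9.396×10^6 V/(m·s).
I_d = ε₀ A (dE/dt) = (8.85×10^-12)(2.25×10^-3)(9.396×10^6) = 1.87×10^-7 A.

1.87×10^-7 A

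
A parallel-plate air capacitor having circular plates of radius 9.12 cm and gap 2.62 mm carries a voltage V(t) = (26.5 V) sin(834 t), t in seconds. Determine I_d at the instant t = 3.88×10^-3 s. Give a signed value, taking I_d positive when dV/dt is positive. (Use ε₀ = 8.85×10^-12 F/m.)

dE/dt = (V₀ω/d)·cos(ωt) with ωt = 3.23592 rad: (26.5)(834)(-0.9956)/(2.62×10^-3) = -8.398×10^6 V/(m·s).
I_d = ε₀ A dE/dt = (8.85×10^-12)(0.02613)(-8.398×10^6) = -1.94×10^-6 A.

-1.94×10^-6 A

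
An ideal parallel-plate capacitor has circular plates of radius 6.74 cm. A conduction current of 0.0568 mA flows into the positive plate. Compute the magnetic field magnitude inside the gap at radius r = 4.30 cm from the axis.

By continuity the displacement current in the gap matches the conduction current: I_d = 5.68×10^-5 A.
An Ampèrian loop of radius r encloses a fraction (r/R)² of I_d. Then B·2πr = μ₀ I_d (r/R)², giving B = μ₀ I_d r/(2πR²) = 1.08×10^-10 T.

1.08×10^-10 T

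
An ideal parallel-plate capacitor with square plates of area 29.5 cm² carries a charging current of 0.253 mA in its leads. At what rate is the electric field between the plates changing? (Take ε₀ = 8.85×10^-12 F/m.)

The displacement current between the plates equals the conduction current, I_d = 0.253 mA.
Then dE/dt = I_d/(ε₀A) = 9.69×10^9 V/(m·s).

9.69×10^9 V/(m·s)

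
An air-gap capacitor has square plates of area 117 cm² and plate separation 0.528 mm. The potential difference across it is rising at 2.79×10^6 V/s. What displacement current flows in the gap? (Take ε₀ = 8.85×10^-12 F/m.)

The field between the plates is E = V/d, so dE/dt = (2.79×10^6)/(5.28×10^-4 m) = 5.284×10^9 V/(m·s).
I_d = ε₀ A (dE/dt) = (8.85×10^-12)(0.0117)(5.284×10^9) = 5.47×10^-4 A.

5.47×10^-4 A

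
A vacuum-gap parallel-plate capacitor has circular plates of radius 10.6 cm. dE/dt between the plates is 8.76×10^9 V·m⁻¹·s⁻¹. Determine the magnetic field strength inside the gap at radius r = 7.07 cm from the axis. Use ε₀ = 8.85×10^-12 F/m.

Through the whole plate area (πR² = 0.03530 m²), I_d = ε₀ πR² dE/dt = 2.737×10^-3 A.
For r < R the Ampère–Maxwell law gives B(2πr) = μ₀ I_d (r²/R²), so B = μ₀ I_d r/(2πR²) = (4π×10^-7)(2.737×10^-3)(0.0707)/(2π·0.106²) = 3.44×10^-9 T.

3.44×10^-9 T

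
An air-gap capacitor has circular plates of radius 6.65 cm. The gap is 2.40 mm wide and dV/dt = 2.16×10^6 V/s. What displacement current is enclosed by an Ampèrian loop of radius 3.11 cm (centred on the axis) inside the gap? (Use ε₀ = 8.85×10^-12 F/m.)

dE/dt = (dV/dt)/d = 9.000×10^8 V/(m·s); I_d = ε₀(πR²)(dE/dt) = (8.85×10^-12)(0.01389)(9.000×10^8) = 1.106×10^-4 A.
Through an area πr² the displacement current is I_d·(πr²/πR²) = I_d (r/R)² = 2.42×10^-5 A.

2.42×10^-5 A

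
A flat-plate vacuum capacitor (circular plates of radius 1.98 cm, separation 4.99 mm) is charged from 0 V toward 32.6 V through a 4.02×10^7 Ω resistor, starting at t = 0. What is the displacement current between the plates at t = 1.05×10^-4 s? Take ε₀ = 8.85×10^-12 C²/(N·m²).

2.45×10^-7 A

C = ε₀A/d = (8.85×10^-12)(1.232×10^-3)/(4.99×10^-3) = 2.185×10^-12 F and τ = RC = 8.784×10^-5 s. I_d in the gap equals the RC charging current.
I_d(t) = (V₀/R) e^(−t/τ) = 8.109×10^-7 · e^(−1.195) = 2.45×10^-7 A.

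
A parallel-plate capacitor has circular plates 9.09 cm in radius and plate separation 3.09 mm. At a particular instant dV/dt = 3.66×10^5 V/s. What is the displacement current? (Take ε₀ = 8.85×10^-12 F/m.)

2.72×10^-5 A

E = V/d so dE/dt = (dV/dt)/d = 1.184×10^8 V/(m·s), and I_d = ε₀ A dE/dt = (8.85×10^-12)(0.02596)(1.184×10^8) = 2.72×10^-5 A.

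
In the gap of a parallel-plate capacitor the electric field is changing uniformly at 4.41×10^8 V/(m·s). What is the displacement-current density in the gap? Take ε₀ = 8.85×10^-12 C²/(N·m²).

J_d = ε₀ ∂E/∂t, so J_d = 3.90×10^-3 A/m².

3.90×10^-3 A/m²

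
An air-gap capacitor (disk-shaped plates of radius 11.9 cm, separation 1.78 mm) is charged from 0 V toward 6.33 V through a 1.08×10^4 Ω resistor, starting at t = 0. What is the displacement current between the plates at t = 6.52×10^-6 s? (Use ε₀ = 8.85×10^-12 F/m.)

3.83×10^-5 A

C = ε₀A/d = (8.85×10^-12)(0.04449)/(1.78×10^-3) = 2.212×10^-10 F, so τ = RC = 2.389×10^-6 s.
The conduction current is I(t) = (V₀/R) e^(−t/τ), and the displacement current between the plates equals it.
t/τ = 2.729; I_d = (6.33/1.08×10^4) · e^(−2.729) = (5.861×10^-4)(0.06528) = 3.83×10^-5 A.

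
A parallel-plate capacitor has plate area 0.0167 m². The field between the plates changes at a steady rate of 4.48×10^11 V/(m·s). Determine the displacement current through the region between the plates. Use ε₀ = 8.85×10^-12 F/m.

0.0662 A

With a uniform field, Φ_E = EA, so I_d = ε₀ A dE/dt = 0.0662 A.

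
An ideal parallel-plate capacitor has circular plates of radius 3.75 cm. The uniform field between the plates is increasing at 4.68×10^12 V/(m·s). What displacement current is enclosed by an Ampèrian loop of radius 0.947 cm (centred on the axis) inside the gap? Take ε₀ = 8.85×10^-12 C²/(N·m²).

Through the whole plate area (πR² = 4.418×10^-3 m²), I_d = ε₀ πR² dE/dt = 0.1830 A.
The field is uniform, so I_d,enc = I_d (r/R)² = (0.1830)(0.947/3.75)² = 0.0117 A.

0.0117 A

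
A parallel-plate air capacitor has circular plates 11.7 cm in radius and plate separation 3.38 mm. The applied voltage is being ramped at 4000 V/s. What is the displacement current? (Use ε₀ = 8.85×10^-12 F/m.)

4.50×10^-7 A

The displacement current equals the charging current C dV/dt. With C = ε₀A/d = (8.85×10^-12)(0.04301)/(3.38×10^-3) = 1.126×10^-10 F, I_d = (1.126×10^-10)(4000) = 4.50×10^-7 A.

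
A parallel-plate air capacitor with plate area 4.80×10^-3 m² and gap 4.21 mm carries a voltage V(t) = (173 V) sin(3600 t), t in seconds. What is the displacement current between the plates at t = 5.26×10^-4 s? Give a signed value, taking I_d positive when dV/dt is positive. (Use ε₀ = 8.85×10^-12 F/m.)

dE/dt = (V₀ω/d)·cos(ωt) with ωt = 1.8936 rad: (173)(3600)(-0.3172)/(4.21×10^-3) = -4.692×10^7 V/(m·s).
I_d = ε₀ A dE/dt = (8.85×10^-12)(4.80×10^-3)(-4.692×10^7) = -1.99×10^-6 A.

-1.99×10^-6 A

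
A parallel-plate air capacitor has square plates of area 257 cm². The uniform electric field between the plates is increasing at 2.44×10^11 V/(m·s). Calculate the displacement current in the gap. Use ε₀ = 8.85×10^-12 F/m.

0.0555 A

I_d = ε₀ A (dE/dt) = (8.85×10^-12)(0.0257 m²)(2.44×10^11) = 0.0555 A.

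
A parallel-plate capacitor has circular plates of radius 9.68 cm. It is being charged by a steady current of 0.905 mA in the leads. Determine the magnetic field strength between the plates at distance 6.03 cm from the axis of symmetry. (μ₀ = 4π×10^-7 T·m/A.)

No conduction current crosses the gap, so I_d there equals the 9.05×10^-4 A in the leads.
∮B·dl = μ₀ I_d,enc with I_d,enc = I_d r²/R² = 3.512×10^-4 A; so B = μ₀ I_d,enc/(2πr) = 1.16×10^-9 T.

1.16×10^-9 T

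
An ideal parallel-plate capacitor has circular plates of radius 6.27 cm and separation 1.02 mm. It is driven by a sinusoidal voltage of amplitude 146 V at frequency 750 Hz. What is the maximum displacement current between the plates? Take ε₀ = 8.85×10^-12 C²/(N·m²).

(dE/dt)_max = V₀ω/d = 6.745×10^8 V/(m·s); ω = 2πf = 4712 rad/s.
I_d,max = ε₀ A (dE/dt)_max = (8.85×10^-12)(0.01235)(6.745×10^8) = 7.37×10^-5 A.

7.37×10^-5 A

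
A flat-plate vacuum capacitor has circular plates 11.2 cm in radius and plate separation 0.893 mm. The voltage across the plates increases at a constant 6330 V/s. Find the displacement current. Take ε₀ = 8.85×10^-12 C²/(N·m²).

2.47×10^-6 A

E = V/d so dE/dt = (dV/dt)/d = 7.088×10^6 V/(m·s), and I_d = ε₀ A dE/dt = (8.85×10^-12)(0.03941)(7.088×10^6) = 2.47×10^-6 A.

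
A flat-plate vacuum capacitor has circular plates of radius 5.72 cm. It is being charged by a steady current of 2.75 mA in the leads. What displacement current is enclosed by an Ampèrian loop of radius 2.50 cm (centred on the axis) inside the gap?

By continuity the displacement current in the gap matches the conduction current: I_d = 2.75×10^-3 A.
Through an area πr² the displacement current is I_d·(πr²/πR²) = I_d (r/R)² = 5.25×10^-4 A.

5.25×10^-4 A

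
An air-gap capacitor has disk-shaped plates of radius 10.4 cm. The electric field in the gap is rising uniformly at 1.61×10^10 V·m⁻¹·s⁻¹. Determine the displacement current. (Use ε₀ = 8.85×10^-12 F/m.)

4.84×10^-3 A

The displacement current is ε₀ times dΦ_E/dt = ε₀ A dE/dt = (8.85×10^-12)(0.03398)(1.61×10^10) = 4.84×10^-3 A.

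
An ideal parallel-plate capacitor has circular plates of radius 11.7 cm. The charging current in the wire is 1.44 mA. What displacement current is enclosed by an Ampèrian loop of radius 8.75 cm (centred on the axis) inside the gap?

Between the plates the displacement current equals the wire current: I_d = 1.44 mA = 1.44×10^-3 A.
Through an area πr² the displacement current is I_d·(πr²/πR²) = I_d (r/R)² = 8.05×10^-4 A.

8.05×10^-4 A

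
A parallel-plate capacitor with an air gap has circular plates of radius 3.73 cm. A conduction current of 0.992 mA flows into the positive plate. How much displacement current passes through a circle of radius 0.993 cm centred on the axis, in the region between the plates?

7.03×10^-5 A

Between the plates the displacement current equals the wire current: I_d = 0.992 mA = 9.92×10^-4 A.
Through an area πr² the displacement current is I_d·(πr²/πR²) = I_d (r/R)² = 7.03×10^-5 A.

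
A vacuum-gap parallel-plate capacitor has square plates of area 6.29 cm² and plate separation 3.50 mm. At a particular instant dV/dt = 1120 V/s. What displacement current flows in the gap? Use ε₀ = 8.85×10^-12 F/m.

1.78×10^-9 A

The field between the plates is E = V/d, so dE/dt = (1120)/(3.50×10^-3 m) = 3.200×10^5 V/(m·s).
I_d = ε₀ A (dE/dt) = (8.85×10^-12)(6.29×10^-4)(3.200×10^5) = 1.78×10^-9 A.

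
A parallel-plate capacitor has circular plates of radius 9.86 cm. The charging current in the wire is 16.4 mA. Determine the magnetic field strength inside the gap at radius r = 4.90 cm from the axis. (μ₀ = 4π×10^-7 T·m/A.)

No conduction current crosses the gap, so I_d there equals the 0.0164 A in the leads.
∮B·dl = μ₀ I_d,enc with I_d,enc = I_d r²/R² = 4.050×10^-3 A; so B = μ₀ I_d,enc/(2πr) = 1.65×10^-8 T.

1.65×10^-8 T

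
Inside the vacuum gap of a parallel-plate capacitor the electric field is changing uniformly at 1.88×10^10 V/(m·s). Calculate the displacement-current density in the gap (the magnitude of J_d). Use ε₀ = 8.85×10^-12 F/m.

0.166 A/m²

J_d = ε₀ ∂E/∂t, so J_d = 0.166 A/m².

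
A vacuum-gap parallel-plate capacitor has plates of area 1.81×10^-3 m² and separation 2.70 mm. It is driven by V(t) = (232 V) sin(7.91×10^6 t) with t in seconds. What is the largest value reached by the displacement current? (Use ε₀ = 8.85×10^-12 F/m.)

(dE/dt)_max = V₀ω/d = 6.797×10^11 V/(m·s); ω = 7.91×10^6 rad/s.
I_d,max = ε₀ A (dE/dt)_max = (8.85×10^-12)(1.81×10^-3)(6.797×10^11) = 0.0109 A.

0.0109 A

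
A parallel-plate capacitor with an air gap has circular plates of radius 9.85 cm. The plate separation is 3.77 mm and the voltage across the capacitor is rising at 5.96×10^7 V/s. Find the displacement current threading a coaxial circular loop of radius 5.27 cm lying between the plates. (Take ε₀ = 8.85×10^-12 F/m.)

With E = V/d, dE/dt = 1.581×10^10 V/(m·s) and πR² = 0.03048 m², giving I_d = ε₀ πR² dE/dt = 4.265×10^-3 A.
Through an area πr² the displacement current is I_d·(πr²/πR²) = I_d (r/R)² = 1.22×10^-3 A.

1.22×10^-3 A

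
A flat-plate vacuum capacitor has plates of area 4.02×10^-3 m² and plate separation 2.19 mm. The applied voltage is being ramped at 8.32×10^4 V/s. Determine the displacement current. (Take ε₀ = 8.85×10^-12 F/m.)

1.35×10^-6 A

The displacement current equals the charging current C dV/dt. With C = ε₀A/d = (8.85×10^-12)(4.02×10^-3)/(2.19×10^-3) = 1.625×10^-11 F, I_d = (1.625×10^-11)(8.32×10^4) = 1.35×10^-6 A.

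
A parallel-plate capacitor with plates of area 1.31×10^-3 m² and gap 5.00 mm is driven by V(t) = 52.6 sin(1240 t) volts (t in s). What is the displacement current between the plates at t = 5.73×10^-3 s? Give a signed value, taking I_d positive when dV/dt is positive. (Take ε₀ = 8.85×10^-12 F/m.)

1.03×10^-7 A

C = ε₀A/d = (8.85×10^-12)(1.31×10^-3)/(5.00×10^-3) = 2.319×10^-12 F. dV/dt = V₀ω·cos(ωt); at ωt = 7.1052 rad this factor is 0.6807.
I_d = C dV/dt = (2.319×10^-12)(52.6)(1240)(0.6807) = 1.03×10^-7 A.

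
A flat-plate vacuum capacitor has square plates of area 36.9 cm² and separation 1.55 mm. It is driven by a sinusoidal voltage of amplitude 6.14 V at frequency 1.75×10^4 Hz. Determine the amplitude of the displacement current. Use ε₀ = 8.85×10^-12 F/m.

The displacement current equals the conduction current C dV/dt, which peaks at C V₀ ω.
With C = ε₀A/d = (8.85×10^-12)(3.69×10^-3)/(1.55×10^-3) = 2.107×10^-11 F and ω = 2πf = 1.100×10^5 rad/s, I_d,max = (2.107×10^-11)(6.14)(1.100×10^5) = 1.42×10^-5 A.

1.42×10^-5 A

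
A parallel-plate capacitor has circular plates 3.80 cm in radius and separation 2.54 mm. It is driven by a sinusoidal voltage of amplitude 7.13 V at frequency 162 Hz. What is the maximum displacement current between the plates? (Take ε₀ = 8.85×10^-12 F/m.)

The displacement current equals the conduction current C dV/dt, which peaks at C V₀ ω.
With C = ε₀A/d = (8.85×10^-12)(4.536×10^-3)/(2.54×10^-3) = 1.580×10^-11 F and ω = 2πf = 1018 rad/s, I_d,max = (1.580×10^-11)(7.13)(1018) = 1.15×10^-7 A.

1.15×10^-7 A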